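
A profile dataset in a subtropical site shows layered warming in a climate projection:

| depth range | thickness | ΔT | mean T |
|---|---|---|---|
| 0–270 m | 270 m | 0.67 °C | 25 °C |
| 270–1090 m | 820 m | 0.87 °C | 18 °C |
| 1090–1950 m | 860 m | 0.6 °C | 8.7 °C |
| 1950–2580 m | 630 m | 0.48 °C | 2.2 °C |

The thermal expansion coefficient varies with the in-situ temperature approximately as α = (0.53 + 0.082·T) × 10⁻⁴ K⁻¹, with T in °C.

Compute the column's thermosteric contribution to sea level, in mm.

280 mm of thermosteric rise

Layer 1: α = (0.53 + 0.082×25)×10⁻⁴ = 2.58×10⁻⁴ K⁻¹
Layer 2: α = (0.53 + 0.082×18)×10⁻⁴ = 2.006×10⁻⁴ K⁻¹
Layer 3: α = (0.53 + 0.082×8.7)×10⁻⁴ = 1.2434×10⁻⁴ K⁻¹
Layer 4: α = (0.53 + 0.082×2.2)×10⁻⁴ = 0.7104×10⁻⁴ K⁻¹
Layer 1: 2.58×10⁻⁴ × 270 × 0.67 = 0.0466722 m
820 × 2.006×10⁻⁴ × 0.87 = 0.14310804 m
1090–1950 m: 860 × 1.2434×10⁻⁴ × 0.6 = 0.06415944 m
0.48 × 0.7104×10⁻⁴ × 630 = 0.021482496 m
Δh = 0.0466722 + 0.14310804 + 0.06415944 + 0.021482496 = 0.275422176 m ≈ 280 mm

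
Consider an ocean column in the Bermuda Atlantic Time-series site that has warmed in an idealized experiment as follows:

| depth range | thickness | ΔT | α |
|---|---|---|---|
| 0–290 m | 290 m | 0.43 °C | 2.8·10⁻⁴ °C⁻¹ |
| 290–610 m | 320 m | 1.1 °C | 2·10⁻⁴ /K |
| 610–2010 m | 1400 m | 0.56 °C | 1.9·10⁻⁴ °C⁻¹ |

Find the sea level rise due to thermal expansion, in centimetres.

Layer 1: 290 × 2.8×10⁻⁴ × 0.43 = 0.034916 m
320 × 2×10⁻⁴ × 1.1 = 0.07040 m
610–2010 m: 1.9×10⁻⁴ × 0.56 × 1400 = 0.14896 m
Δh = 0.034916 + 0.07040 + 0.14896 = 0.254276 m

25.4 cm of thermosteric rise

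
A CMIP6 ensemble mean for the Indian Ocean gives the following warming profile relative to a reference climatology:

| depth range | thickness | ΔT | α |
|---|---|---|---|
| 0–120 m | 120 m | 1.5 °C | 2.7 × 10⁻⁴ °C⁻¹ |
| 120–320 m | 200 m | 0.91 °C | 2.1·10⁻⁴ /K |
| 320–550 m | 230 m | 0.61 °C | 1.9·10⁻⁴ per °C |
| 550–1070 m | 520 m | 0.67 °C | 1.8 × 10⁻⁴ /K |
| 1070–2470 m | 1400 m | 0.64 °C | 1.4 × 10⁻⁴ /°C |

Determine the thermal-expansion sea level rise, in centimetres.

1.5 × 2.7×10⁻⁴ × 120 = 0.04860 m
120–320 m: 2.1×10⁻⁴ × 0.91 × 200 = 0.03822 m
230 × 0.61 × 1.9×10⁻⁴ = 0.026657 m
Layer 4: 520 × 0.67 × 1.8×10⁻⁴ = 0.062712 m
Layer 5: 1.4×10⁻⁴ × 1400 × 0.64 = 0.12544 m
Δh = 0.04860 + 0.03822 + 0.026657 + 0.062712 + 0.12544 = 0.301629 m ≈ 30.2 cm

Δh = 30.2 cm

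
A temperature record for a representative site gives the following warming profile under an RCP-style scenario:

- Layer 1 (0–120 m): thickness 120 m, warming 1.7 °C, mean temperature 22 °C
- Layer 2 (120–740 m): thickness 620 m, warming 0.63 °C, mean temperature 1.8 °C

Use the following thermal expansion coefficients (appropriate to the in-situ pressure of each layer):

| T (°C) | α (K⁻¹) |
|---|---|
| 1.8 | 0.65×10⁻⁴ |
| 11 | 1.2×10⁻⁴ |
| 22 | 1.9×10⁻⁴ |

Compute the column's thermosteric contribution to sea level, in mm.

Layer 1 at 22 °C → α = 1.9×10⁻⁴ K⁻¹
Layer 2 at 1.8 °C → α = 0.65×10⁻⁴ K⁻¹
Layer 1: 1.7 × 120 × 1.9×10⁻⁴ = 0.03876 m
Layer 2: 0.63 × 0.65×10⁻⁴ × 620 = 0.025389 m
Δh = 0.03876 + 0.025389 = 0.064149 m

about 64.1 mm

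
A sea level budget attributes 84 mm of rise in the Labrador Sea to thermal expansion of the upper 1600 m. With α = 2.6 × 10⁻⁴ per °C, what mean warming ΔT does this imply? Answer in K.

0.202 K

ΔT = Δh/(αH) = 0.084 / (2.6×10⁻⁴ × 1600) ≈ 0.2019 K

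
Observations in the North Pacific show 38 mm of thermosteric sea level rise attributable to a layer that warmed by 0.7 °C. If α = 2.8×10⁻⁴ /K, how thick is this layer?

H ≈ 194 m

H = Δh/(αΔT) = 0.038 / (2.8×10⁻⁴ × 0.7) ≈ 193.9 m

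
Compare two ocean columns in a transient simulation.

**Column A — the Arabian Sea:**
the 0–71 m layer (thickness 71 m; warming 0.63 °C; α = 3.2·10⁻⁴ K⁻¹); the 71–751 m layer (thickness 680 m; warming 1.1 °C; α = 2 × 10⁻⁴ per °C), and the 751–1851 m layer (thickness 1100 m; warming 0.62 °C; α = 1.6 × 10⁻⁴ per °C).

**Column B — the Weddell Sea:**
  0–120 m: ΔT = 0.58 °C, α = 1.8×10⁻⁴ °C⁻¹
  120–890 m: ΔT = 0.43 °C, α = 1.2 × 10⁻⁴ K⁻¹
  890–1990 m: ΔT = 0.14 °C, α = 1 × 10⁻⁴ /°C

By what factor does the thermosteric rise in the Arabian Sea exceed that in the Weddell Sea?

a factor of 4.0

A Layer 1: 0.63 × 3.2×10⁻⁴ × 71 = 0.0143136 m
A 71–751 m: 2×10⁻⁴ × 680 × 1.1 = 0.14960 m
A 0.62 × 1.6×10⁻⁴ × 1100 = 0.10912 m
A total: 0.2730336 m
B Layer 1: 1.8×10⁻⁴ × 120 × 0.58 = 0.012528 m
B 120–890 m: 1.2×10⁻⁴ × 770 × 0.43 = 0.039732 m
B 890–1990 m: 0.14 × 1×10⁻⁴ × 1100 = 0.01540 m
B total: 0.06766 m
Ratio: 0.2730336 / 0.06766 ≈ 4.035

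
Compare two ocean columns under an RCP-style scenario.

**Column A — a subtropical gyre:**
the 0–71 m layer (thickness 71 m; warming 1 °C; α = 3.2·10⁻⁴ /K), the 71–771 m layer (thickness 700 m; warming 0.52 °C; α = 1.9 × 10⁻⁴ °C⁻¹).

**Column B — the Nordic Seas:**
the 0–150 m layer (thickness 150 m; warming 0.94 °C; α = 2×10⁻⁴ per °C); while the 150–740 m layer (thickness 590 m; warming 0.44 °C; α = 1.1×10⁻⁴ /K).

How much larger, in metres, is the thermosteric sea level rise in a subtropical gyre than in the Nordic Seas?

0.0351 m

A Layer 1: 3.2×10⁻⁴ × 71 × 1 = 0.02272 m
A 71–771 m: 0.52 × 1.9×10⁻⁴ × 700 = 0.06916 m
A total: 0.09188 m
B 0.94 × 150 × 2×10⁻⁴ = 0.02820 m
B 1.1×10⁻⁴ × 590 × 0.44 = 0.028556 m
B total: 0.056756 m
Difference: 0.09188 − 0.056756 = 0.035124 m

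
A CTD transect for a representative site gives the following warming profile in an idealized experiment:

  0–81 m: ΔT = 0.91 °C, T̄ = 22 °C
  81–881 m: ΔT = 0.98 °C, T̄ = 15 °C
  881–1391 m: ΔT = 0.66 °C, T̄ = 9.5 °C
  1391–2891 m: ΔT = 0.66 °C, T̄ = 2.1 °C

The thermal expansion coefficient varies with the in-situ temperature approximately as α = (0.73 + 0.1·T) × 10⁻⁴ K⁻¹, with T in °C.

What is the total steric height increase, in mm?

Layer 1: α = (0.73 + 0.1×22)×10⁻⁴ = 2.93×10⁻⁴ K⁻¹
Layer 2: α = (0.73 + 0.1×15)×10⁻⁴ = 2.23×10⁻⁴ K⁻¹
Layer 3: α = (0.73 + 0.1×9.5)×10⁻⁴ = 1.68×10⁻⁴ K⁻¹
Layer 4: α = (0.73 + 0.1×2.1)×10⁻⁴ = 0.94×10⁻⁴ K⁻¹
0–81 m: 2.93×10⁻⁴ × 0.91 × 81 = 0.02159703 m
81–881 m: 2.23×10⁻⁴ × 800 × 0.98 = 0.174832 m
881–1391 m: 510 × 1.68×10⁻⁴ × 0.66 = 0.0565488 m
0.66 × 1500 × 0.94×10⁻⁴ = 0.09306 m
Δh = 0.02159703 + 0.174832 + 0.0565488 + 0.09306 = 0.34603783 m ≈ 346 mm

Δh = 346 mm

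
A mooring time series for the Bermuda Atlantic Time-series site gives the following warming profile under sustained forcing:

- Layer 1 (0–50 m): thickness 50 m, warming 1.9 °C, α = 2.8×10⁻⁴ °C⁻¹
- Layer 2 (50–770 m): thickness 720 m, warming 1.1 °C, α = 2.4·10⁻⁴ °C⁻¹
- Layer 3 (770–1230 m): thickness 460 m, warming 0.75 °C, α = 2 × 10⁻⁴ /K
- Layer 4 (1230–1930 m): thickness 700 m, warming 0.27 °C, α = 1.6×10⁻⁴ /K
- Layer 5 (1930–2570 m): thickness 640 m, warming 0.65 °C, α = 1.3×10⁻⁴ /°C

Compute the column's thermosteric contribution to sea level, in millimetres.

0–50 m: 1.9 × 50 × 2.8×10⁻⁴ = 0.02660 m
Layer 2: 2.4×10⁻⁴ × 720 × 1.1 = 0.19008 m
770–1230 m: 0.75 × 2×10⁻⁴ × 460 = 0.06900 m
700 × 0.27 × 1.6×10⁻⁴ = 0.03024 m
0.65 × 640 × 1.3×10⁻⁴ = 0.05408 m
Δh = 0.02660 + 0.19008 + 0.06900 + 0.03024 + 0.05408 = 0.37000 m

Δh = 370 mm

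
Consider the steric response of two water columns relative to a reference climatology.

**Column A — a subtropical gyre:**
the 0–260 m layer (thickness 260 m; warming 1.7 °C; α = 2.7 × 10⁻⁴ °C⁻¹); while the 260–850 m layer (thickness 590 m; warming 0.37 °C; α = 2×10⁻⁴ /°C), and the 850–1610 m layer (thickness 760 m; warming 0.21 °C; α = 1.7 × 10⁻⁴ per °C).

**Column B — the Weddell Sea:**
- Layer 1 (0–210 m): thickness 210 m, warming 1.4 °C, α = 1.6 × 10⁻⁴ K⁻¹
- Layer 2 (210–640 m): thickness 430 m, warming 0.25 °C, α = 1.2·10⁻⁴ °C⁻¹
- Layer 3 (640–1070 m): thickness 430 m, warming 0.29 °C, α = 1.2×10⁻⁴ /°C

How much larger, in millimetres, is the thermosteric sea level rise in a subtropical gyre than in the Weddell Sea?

115 mm

A 0–260 m: 260 × 2.7×10⁻⁴ × 1.7 = 0.11934 m
A 2×10⁻⁴ × 0.37 × 590 = 0.04366 m
A 850–1610 m: 760 × 1.7×10⁻⁴ × 0.21 = 0.027132 m
A total: 0.190132 m
B Layer 1: 1.4 × 1.6×10⁻⁴ × 210 = 0.04704 m
B 210–640 m: 430 × 0.25 × 1.2×10⁻⁴ = 0.01290 m
B Layer 3: 1.2×10⁻⁴ × 430 × 0.29 = 0.014964 m
B total: 0.074904 m
Difference: 0.190132 − 0.074904 = 0.115228 m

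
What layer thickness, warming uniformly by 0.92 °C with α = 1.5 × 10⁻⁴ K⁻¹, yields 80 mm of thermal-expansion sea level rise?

H = Δh/(αΔT) = 0.08 / (1.5×10⁻⁴ × 0.92) ≈ 579.7 m

580 m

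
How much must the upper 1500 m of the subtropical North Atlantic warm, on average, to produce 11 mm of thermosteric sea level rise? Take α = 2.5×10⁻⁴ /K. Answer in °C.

about 0.0293 °C

ΔT = Δh/(αH) = 0.011 / (2.5×10⁻⁴ × 1500) ≈ 0.02933 °C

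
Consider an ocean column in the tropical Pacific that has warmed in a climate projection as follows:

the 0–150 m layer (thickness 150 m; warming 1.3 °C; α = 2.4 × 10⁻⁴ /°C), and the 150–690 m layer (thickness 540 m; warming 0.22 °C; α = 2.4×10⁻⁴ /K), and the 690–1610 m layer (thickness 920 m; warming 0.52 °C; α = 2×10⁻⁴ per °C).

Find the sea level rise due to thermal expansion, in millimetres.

Δh ≈ 171 mm

150 × 2.4×10⁻⁴ × 1.3 = 0.04680 m
150–690 m: 2.4×10⁻⁴ × 0.22 × 540 = 0.028512 m
Layer 3: 920 × 0.52 × 2×10⁻⁴ = 0.09568 m
Δh = 0.04680 + 0.028512 + 0.09568 = 0.170992 m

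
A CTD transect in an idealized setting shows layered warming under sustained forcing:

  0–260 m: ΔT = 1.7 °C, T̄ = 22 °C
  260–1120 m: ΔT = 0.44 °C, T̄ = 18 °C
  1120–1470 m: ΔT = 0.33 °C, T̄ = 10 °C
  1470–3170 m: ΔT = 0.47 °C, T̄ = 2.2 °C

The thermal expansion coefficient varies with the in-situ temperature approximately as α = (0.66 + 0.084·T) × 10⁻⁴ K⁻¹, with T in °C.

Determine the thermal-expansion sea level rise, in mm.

Layer 1: α = (0.66 + 0.084×22)×10⁻⁴ = 2.508×10⁻⁴ K⁻¹
Layer 2: α = (0.66 + 0.084×18)×10⁻⁴ = 2.172×10⁻⁴ K⁻¹
Layer 3: α = (0.66 + 0.084×10)×10⁻⁴ = 1.5×10⁻⁴ K⁻¹
Layer 4: α = (0.66 + 0.084×2.2)×10⁻⁴ = 0.8448×10⁻⁴ K⁻¹
2.508×10⁻⁴ × 1.7 × 260 = 0.1108536 m
Layer 2: 860 × 0.44 × 2.172×10⁻⁴ = 0.08218848 m
Layer 3: 0.33 × 350 × 1.5×10⁻⁴ = 0.017325 m
0.8448×10⁻⁴ × 0.47 × 1700 = 0.06749952 m
Δh = 0.1108536 + 0.08218848 + 0.017325 + 0.06749952 = 0.2778666 m

about 280 mm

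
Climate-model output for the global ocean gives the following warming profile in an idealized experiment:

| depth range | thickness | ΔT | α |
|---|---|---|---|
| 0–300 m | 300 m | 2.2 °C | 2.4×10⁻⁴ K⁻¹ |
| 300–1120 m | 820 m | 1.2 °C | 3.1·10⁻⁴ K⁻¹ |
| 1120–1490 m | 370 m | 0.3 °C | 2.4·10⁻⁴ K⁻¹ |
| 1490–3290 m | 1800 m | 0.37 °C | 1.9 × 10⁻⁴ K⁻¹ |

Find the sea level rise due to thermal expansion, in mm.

Δh = 617 mm

0–300 m: 300 × 2.4×10⁻⁴ × 2.2 = 0.15840 m
Layer 2: 820 × 1.2 × 3.1×10⁻⁴ = 0.30504 m
Layer 3: 0.3 × 2.4×10⁻⁴ × 370 = 0.02664 m
1490–3290 m: 1.9×10⁻⁴ × 1800 × 0.37 = 0.12654 m
Δh = 0.15840 + 0.30504 + 0.02664 + 0.12654 = 0.61662 m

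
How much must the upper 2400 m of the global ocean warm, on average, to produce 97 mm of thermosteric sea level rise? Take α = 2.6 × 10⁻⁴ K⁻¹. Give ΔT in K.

ΔT = Δh/(αH) = 0.097 / (2.6×10⁻⁴ × 2400) ≈ 0.1554 K

0.155 K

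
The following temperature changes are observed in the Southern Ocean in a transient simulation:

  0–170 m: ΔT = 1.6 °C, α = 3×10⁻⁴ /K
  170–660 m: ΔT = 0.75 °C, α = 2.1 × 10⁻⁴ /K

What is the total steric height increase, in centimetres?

Δh = 16 cm

3×10⁻⁴ × 170 × 1.6 = 0.08160 m
Layer 2: 2.1×10⁻⁴ × 490 × 0.75 = 0.077175 m
Δh = 0.08160 + 0.077175 = 0.158775 m ≈ 16 cm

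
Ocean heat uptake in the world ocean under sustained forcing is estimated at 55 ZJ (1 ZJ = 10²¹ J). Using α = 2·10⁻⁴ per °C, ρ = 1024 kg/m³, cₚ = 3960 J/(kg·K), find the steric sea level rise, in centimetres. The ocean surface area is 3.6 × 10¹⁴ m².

Per unit area: Q = 55×10²¹ / (3.6×10¹⁴) ≈ 1.528×10⁸ J/m²
Δh = αQ/(ρcₚ) = 2×10⁻⁴ × 1.528×10⁸ / (1024 × 3960) ≈ 0.0075363 m

Δh ≈ 0.754 cm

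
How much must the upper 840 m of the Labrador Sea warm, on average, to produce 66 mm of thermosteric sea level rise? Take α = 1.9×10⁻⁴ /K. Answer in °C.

ΔT ≈ 0.41 °C

ΔT = Δh/(αH) = 0.066 / (1.9×10⁻⁴ × 840) ≈ 0.4135 °C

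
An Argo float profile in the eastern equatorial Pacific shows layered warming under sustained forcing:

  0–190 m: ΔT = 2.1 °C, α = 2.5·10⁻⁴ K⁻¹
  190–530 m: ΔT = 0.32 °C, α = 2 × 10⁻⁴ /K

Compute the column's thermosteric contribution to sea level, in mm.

2.5×10⁻⁴ × 190 × 2.1 = 0.09975 m
190–530 m: 2×10⁻⁴ × 340 × 0.32 = 0.02176 m
Δh = 0.09975 + 0.02176 = 0.12151 m

Δh ≈ 120 mm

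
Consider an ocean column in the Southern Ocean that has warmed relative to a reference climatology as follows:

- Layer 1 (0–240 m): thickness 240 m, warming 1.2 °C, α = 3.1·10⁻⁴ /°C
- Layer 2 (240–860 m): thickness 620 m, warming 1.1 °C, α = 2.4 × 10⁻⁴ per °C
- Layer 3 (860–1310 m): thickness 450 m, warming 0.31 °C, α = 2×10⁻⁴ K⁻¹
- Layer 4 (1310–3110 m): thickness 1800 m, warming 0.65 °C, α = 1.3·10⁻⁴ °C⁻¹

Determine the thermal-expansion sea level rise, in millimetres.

0–240 m: 240 × 3.1×10⁻⁴ × 1.2 = 0.08928 m
240–860 m: 1.1 × 620 × 2.4×10⁻⁴ = 0.16368 m
860–1310 m: 0.31 × 2×10⁻⁴ × 450 = 0.02790 m
1310–3110 m: 1800 × 0.65 × 1.3×10⁻⁴ = 0.15210 m
Δh = 0.08928 + 0.16368 + 0.02790 + 0.15210 = 0.43296 m

430 mm of thermosteric rise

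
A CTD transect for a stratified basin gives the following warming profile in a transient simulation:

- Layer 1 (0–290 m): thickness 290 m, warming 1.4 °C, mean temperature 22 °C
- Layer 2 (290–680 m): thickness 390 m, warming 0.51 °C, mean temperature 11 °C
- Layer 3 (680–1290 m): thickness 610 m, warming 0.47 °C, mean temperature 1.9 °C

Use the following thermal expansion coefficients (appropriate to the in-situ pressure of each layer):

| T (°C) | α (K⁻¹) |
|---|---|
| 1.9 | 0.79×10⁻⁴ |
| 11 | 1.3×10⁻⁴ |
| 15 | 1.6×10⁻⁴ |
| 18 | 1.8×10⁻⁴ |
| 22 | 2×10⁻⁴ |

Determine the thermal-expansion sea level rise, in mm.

Layer 1 at 22 °C → α = 2×10⁻⁴ K⁻¹
Layer 2 at 11 °C → α = 1.3×10⁻⁴ K⁻¹
Layer 3 at 1.9 °C → α = 0.79×10⁻⁴ K⁻¹
0–290 m: 2×10⁻⁴ × 1.4 × 290 = 0.08120 m
Layer 2: 1.3×10⁻⁴ × 390 × 0.51 = 0.025857 m
0.47 × 610 × 0.79×10⁻⁴ = 0.0226493 m
Δh = 0.08120 + 0.025857 + 0.0226493 = 0.1297063 m

130 mm of thermosteric rise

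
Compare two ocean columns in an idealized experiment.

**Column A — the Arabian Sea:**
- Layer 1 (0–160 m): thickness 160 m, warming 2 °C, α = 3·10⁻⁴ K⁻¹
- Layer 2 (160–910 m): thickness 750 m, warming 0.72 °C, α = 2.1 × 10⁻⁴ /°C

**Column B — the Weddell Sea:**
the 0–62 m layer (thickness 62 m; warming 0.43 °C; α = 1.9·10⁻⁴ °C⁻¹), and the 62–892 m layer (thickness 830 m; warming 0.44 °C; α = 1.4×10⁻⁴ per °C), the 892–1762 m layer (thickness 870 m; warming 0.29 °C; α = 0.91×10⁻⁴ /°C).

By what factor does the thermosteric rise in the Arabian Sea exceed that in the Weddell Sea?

≈ 2.6×

A 0–160 m: 2 × 160 × 3×10⁻⁴ = 0.09600 m
A 2.1×10⁻⁴ × 0.72 × 750 = 0.11340 m
A total: 0.20940 m
B Layer 1: 62 × 1.9×10⁻⁴ × 0.43 = 0.0050654 m
B Layer 2: 0.44 × 1.4×10⁻⁴ × 830 = 0.051128 m
B Layer 3: 870 × 0.91×10⁻⁴ × 0.29 = 0.0229593 m
B total: 0.0791527 m
Ratio: 0.20940 / 0.0791527 ≈ 2.646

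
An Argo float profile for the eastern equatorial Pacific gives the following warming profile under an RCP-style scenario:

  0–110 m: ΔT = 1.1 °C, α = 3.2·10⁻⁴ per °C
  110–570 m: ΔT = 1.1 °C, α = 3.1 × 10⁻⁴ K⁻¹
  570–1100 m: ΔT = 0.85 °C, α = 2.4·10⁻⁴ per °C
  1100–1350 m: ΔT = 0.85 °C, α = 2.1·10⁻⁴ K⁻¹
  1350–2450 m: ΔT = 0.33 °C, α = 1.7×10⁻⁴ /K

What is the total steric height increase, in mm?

3.2×10⁻⁴ × 1.1 × 110 = 0.03872 m
460 × 3.1×10⁻⁴ × 1.1 = 0.15686 m
530 × 0.85 × 2.4×10⁻⁴ = 0.10812 m
Layer 4: 2.1×10⁻⁴ × 0.85 × 250 = 0.044625 m
Layer 5: 1100 × 1.7×10⁻⁴ × 0.33 = 0.06171 m
Δh = 0.03872 + 0.15686 + 0.10812 + 0.044625 + 0.06171 = 0.410035 m ≈ 410 mm

Δh = 410 mm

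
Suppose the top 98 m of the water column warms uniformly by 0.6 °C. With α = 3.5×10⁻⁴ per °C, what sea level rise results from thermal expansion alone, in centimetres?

2.06 cm

Δh = αΔT·H = 3.5×10⁻⁴ × 0.6 × 98 = 0.02058 m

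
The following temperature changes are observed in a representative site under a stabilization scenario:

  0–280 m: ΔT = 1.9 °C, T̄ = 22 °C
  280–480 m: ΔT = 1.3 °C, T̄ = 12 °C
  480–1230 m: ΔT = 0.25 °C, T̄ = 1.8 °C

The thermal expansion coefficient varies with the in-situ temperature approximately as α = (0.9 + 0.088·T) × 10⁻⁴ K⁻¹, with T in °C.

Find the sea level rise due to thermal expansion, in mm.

Δh = 222 mm

Layer 1: α = (0.9 + 0.088×22)×10⁻⁴ = 2.836×10⁻⁴ K⁻¹
Layer 2: α = (0.9 + 0.088×12)×10⁻⁴ = 1.956×10⁻⁴ K⁻¹
Layer 3: α = (0.9 + 0.088×1.8)×10⁻⁴ = 1.0584×10⁻⁴ K⁻¹
0–280 m: 280 × 2.836×10⁻⁴ × 1.9 = 0.1508752 m
Layer 2: 200 × 1.3 × 1.956×10⁻⁴ = 0.050856 m
Layer 3: 0.25 × 1.0584×10⁻⁴ × 750 = 0.019845 m
Δh = 0.1508752 + 0.050856 + 0.019845 = 0.2215762 m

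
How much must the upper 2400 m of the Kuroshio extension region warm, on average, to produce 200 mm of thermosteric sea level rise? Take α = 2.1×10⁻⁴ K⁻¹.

about 0.40 K

ΔT = Δh/(αH) = 0.2 / (2.1×10⁻⁴ × 2400) ≈ 0.3968 K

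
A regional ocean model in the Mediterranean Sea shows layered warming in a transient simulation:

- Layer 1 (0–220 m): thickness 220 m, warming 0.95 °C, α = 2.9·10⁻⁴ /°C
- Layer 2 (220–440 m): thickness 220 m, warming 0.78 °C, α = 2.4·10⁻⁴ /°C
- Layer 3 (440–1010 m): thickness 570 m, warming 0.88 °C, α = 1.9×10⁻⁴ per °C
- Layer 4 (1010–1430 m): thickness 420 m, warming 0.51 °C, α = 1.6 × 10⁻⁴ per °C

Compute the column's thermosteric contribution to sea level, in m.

0–220 m: 220 × 2.9×10⁻⁴ × 0.95 = 0.06061 m
220–440 m: 2.4×10⁻⁴ × 220 × 0.78 = 0.041184 m
Layer 3: 570 × 1.9×10⁻⁴ × 0.88 = 0.095304 m
0.51 × 1.6×10⁻⁴ × 420 = 0.034272 m
Δh = 0.06061 + 0.041184 + 0.095304 + 0.034272 = 0.23137 m

0.231 m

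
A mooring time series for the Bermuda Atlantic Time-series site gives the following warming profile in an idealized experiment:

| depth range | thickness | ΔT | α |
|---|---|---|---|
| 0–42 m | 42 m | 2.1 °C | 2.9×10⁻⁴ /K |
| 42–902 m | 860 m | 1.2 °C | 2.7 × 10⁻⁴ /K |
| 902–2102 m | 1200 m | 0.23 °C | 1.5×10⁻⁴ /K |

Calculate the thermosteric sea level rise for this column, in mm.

346 mm of thermosteric rise

2.1 × 42 × 2.9×10⁻⁴ = 0.025578 m
42–902 m: 860 × 1.2 × 2.7×10⁻⁴ = 0.27864 m
1.5×10⁻⁴ × 0.23 × 1200 = 0.04140 m
Δh = 0.025578 + 0.27864 + 0.04140 = 0.345618 m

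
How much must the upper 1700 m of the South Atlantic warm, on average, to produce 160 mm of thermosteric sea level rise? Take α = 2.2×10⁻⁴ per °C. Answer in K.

ΔT = Δh/(αH) = 0.16 / (2.2×10⁻⁴ × 1700) ≈ 0.4278 K

0.43 K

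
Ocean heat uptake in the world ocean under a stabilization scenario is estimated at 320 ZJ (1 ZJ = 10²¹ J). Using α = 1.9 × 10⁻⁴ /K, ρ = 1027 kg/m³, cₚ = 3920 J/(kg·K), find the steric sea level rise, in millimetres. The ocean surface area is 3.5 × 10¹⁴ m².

Per unit area: Q = 320×10²¹ / (3.5×10¹⁴) ≈ 9.143×10⁸ J/m²
Δh = αQ/(ρcₚ) = 1.9×10⁻⁴ × 9.143×10⁸ / (1027 × 3920) ≈ 0.04315 m

43 mm of thermosteric rise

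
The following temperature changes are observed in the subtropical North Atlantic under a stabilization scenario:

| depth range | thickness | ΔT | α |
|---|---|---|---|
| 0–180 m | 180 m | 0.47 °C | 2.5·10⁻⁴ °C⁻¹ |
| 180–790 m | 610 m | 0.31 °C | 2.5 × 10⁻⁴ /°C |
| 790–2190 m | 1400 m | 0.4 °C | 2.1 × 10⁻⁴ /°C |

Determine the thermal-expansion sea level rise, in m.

0.186 m of thermosteric rise

Layer 1: 180 × 0.47 × 2.5×10⁻⁴ = 0.02115 m
Layer 2: 0.31 × 2.5×10⁻⁴ × 610 = 0.047275 m
2.1×10⁻⁴ × 0.4 × 1400 = 0.11760 m
Δh = 0.02115 + 0.047275 + 0.11760 = 0.186025 m ≈ 0.186 m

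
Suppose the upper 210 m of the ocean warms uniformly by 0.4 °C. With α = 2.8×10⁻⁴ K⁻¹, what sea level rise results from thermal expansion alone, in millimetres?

23.5 mm of thermosteric rise

Δh = αΔT·H = 2.8×10⁻⁴ × 0.4 × 210 = 0.02352 m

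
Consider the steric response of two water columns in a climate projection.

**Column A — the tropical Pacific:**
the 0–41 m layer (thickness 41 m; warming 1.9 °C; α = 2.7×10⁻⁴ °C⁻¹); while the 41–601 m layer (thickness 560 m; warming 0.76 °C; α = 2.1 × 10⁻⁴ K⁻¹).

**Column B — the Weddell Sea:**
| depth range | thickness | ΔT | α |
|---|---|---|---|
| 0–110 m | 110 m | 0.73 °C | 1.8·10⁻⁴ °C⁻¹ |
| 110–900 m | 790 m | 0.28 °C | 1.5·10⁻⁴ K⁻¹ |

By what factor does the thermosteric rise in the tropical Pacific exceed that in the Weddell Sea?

2.32

A Layer 1: 41 × 1.9 × 2.7×10⁻⁴ = 0.021033 m
A 560 × 0.76 × 2.1×10⁻⁴ = 0.089376 m
A total: 0.110409 m
B Layer 1: 0.73 × 1.8×10⁻⁴ × 110 = 0.014454 m
B Layer 2: 1.5×10⁻⁴ × 790 × 0.28 = 0.03318 m
B total: 0.047634 m
Ratio: 0.110409 / 0.047634 ≈ 2.318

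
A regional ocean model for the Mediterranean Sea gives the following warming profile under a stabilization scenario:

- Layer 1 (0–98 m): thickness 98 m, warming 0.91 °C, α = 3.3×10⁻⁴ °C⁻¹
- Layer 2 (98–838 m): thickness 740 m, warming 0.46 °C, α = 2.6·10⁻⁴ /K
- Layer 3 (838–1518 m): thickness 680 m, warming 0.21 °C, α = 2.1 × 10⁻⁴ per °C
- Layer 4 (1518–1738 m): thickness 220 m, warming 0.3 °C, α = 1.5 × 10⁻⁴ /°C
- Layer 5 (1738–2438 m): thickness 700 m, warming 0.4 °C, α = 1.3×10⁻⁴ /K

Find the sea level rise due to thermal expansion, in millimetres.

0–98 m: 98 × 0.91 × 3.3×10⁻⁴ = 0.0294294 m
2.6×10⁻⁴ × 0.46 × 740 = 0.088504 m
2.1×10⁻⁴ × 0.21 × 680 = 0.029988 m
1518–1738 m: 220 × 1.5×10⁻⁴ × 0.3 = 0.00990 m
700 × 0.4 × 1.3×10⁻⁴ = 0.03640 m
Δh = 0.0294294 + 0.088504 + 0.029988 + 0.00990 + 0.03640 = 0.1942214 m

about 194 mm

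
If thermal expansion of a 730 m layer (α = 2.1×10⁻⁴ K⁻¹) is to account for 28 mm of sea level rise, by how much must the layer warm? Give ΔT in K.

ΔT = Δh/(αH) = 0.028 / (2.1×10⁻⁴ × 730) ≈ 0.1826 K

about 0.183 K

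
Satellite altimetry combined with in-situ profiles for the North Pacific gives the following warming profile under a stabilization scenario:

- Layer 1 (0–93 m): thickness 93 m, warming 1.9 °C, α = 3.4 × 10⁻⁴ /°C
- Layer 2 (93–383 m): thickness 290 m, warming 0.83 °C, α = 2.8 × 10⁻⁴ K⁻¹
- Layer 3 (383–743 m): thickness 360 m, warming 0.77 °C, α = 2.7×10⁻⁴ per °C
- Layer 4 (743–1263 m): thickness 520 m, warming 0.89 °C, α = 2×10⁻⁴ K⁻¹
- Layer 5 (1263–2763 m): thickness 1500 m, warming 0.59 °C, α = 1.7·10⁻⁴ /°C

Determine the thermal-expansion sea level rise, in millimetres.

Δh = 445 mm

Layer 1: 1.9 × 93 × 3.4×10⁻⁴ = 0.060078 m
290 × 0.83 × 2.8×10⁻⁴ = 0.067396 m
383–743 m: 360 × 2.7×10⁻⁴ × 0.77 = 0.074844 m
0.89 × 2×10⁻⁴ × 520 = 0.09256 m
Layer 5: 1500 × 1.7×10⁻⁴ × 0.59 = 0.15045 m
Δh = 0.060078 + 0.067396 + 0.074844 + 0.09256 + 0.15045 = 0.445328 m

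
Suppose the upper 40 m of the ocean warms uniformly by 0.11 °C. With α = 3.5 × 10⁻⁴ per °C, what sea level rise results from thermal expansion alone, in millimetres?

about 1.54 mm

Δh = αΔT·H = 3.5×10⁻⁴ × 0.11 × 40 = 0.00154 m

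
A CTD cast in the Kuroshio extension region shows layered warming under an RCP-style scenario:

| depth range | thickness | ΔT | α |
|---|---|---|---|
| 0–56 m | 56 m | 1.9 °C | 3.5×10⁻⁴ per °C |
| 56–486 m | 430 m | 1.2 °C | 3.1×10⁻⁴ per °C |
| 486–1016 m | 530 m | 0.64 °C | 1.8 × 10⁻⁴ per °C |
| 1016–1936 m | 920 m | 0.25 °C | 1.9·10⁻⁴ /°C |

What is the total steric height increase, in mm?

302 mm of thermosteric rise

Layer 1: 1.9 × 56 × 3.5×10⁻⁴ = 0.03724 m
3.1×10⁻⁴ × 430 × 1.2 = 0.15996 m
Layer 3: 530 × 0.64 × 1.8×10⁻⁴ = 0.061056 m
1016–1936 m: 920 × 1.9×10⁻⁴ × 0.25 = 0.04370 m
Δh = 0.03724 + 0.15996 + 0.061056 + 0.04370 = 0.301956 m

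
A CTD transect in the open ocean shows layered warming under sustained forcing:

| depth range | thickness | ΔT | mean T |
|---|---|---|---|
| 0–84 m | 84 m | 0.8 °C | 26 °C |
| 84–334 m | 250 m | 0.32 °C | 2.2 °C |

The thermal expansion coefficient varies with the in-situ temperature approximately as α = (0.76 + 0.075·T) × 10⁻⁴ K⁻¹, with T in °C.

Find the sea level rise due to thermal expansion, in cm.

Layer 1: α = (0.76 + 0.075×26)×10⁻⁴ = 2.71×10⁻⁴ K⁻¹
Layer 2: α = (0.76 + 0.075×2.2)×10⁻⁴ = 0.925×10⁻⁴ K⁻¹
Layer 1: 84 × 0.8 × 2.71×10⁻⁴ = 0.0182112 m
0.32 × 250 × 0.925×10⁻⁴ = 0.00740 m
Δh = 0.0182112 + 0.00740 = 0.0256112 m

Δh = 2.6 cm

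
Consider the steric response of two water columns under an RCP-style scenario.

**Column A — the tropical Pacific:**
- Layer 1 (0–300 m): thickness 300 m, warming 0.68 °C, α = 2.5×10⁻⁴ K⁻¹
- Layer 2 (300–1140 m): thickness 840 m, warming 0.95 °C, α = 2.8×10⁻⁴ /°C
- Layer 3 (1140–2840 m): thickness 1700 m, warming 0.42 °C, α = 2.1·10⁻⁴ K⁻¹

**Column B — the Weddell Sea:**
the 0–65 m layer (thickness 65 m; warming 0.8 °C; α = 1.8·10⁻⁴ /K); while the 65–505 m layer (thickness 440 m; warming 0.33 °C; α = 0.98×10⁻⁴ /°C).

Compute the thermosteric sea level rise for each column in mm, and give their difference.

Δh_A ≈ 420 mm, Δh_B ≈ 24 mm; difference ≈ 400 mm

A 0–300 m: 0.68 × 2.5×10⁻⁴ × 300 = 0.05100 m
A Layer 2: 2.8×10⁻⁴ × 0.95 × 840 = 0.22344 m
A Layer 3: 2.1×10⁻⁴ × 0.42 × 1700 = 0.14994 m
A total: 0.42438 m
B Layer 1: 0.8 × 65 × 1.8×10⁻⁴ = 0.00936 m
B 0.98×10⁻⁴ × 0.33 × 440 = 0.0142296 m
B total: 0.0235896 m
Difference: 0.42438 − 0.0235896 = 0.4007904 m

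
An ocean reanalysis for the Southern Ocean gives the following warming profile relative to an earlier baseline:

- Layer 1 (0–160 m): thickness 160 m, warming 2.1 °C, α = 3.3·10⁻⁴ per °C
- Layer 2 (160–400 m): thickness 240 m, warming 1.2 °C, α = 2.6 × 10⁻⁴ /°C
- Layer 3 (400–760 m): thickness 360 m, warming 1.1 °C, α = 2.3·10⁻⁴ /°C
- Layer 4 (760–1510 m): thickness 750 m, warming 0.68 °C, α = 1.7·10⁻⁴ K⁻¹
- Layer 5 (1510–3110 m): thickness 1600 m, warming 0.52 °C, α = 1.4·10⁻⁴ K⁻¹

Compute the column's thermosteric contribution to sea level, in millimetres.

Layer 1: 3.3×10⁻⁴ × 2.1 × 160 = 0.11088 m
160–400 m: 2.6×10⁻⁴ × 1.2 × 240 = 0.07488 m
Layer 3: 2.3×10⁻⁴ × 1.1 × 360 = 0.09108 m
Layer 4: 0.68 × 1.7×10⁻⁴ × 750 = 0.08670 m
1510–3110 m: 0.52 × 1.4×10⁻⁴ × 1600 = 0.11648 m
Δh = 0.11088 + 0.07488 + 0.09108 + 0.08670 + 0.11648 = 0.48002 m ≈ 480 mm

Δh ≈ 480 mm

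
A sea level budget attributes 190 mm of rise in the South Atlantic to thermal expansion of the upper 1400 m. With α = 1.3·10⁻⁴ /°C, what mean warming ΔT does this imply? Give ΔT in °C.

ΔT = Δh/(αH) = 0.19 / (1.3×10⁻⁴ × 1400) ≈ 1.044 °C

ΔT ≈ 1.0 °C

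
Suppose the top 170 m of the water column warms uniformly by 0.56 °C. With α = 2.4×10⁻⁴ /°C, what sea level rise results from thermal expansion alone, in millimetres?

Δh = αΔT·H = 2.4×10⁻⁴ × 0.56 × 170 = 0.022848 m

22.8 mm of thermosteric rise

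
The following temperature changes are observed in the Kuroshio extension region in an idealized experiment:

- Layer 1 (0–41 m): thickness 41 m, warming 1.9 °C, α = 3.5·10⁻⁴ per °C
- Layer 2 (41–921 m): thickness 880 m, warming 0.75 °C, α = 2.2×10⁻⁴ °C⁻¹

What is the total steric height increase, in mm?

3.5×10⁻⁴ × 41 × 1.9 = 0.027265 m
880 × 2.2×10⁻⁴ × 0.75 = 0.14520 m
Δh = 0.027265 + 0.14520 = 0.172465 m

Δh ≈ 172 mm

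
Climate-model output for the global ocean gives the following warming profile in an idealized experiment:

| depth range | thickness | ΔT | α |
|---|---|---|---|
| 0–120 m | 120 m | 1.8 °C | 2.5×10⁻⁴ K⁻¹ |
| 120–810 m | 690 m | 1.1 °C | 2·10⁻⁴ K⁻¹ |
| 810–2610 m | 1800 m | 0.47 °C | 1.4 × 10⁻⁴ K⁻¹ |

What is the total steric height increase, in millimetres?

120 × 2.5×10⁻⁴ × 1.8 = 0.05400 m
Layer 2: 1.1 × 2×10⁻⁴ × 690 = 0.15180 m
1800 × 1.4×10⁻⁴ × 0.47 = 0.11844 m
Δh = 0.05400 + 0.15180 + 0.11844 = 0.32424 m

Δh = 320 mm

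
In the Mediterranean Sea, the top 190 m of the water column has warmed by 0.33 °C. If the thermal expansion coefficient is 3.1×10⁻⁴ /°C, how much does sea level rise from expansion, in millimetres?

19.4 mm of thermosteric rise

Δh = αΔT·H = 3.1×10⁻⁴ × 0.33 × 190 = 0.019437 m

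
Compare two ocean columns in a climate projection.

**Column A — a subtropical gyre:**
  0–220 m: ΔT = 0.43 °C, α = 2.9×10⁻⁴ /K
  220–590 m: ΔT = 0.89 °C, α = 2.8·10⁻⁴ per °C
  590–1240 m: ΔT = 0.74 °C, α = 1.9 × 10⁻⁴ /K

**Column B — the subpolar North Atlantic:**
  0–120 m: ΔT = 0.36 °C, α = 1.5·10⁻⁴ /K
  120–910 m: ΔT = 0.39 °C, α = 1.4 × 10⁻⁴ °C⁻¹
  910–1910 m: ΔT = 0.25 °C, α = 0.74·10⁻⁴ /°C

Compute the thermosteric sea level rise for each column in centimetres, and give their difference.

Δh_A ≈ 21 cm, Δh_B ≈ 6.8 cm; difference ≈ 14 cm

A 0–220 m: 220 × 0.43 × 2.9×10⁻⁴ = 0.027434 m
A 220–590 m: 370 × 0.89 × 2.8×10⁻⁴ = 0.092204 m
A 0.74 × 1.9×10⁻⁴ × 650 = 0.09139 m
A total: 0.211028 m
B 0.36 × 120 × 1.5×10⁻⁴ = 0.00648 m
B 0.39 × 790 × 1.4×10⁻⁴ = 0.043134 m
B 910–1910 m: 0.74×10⁻⁴ × 1000 × 0.25 = 0.01850 m
B total: 0.068114 m
Difference: 0.211028 − 0.068114 = 0.142914 m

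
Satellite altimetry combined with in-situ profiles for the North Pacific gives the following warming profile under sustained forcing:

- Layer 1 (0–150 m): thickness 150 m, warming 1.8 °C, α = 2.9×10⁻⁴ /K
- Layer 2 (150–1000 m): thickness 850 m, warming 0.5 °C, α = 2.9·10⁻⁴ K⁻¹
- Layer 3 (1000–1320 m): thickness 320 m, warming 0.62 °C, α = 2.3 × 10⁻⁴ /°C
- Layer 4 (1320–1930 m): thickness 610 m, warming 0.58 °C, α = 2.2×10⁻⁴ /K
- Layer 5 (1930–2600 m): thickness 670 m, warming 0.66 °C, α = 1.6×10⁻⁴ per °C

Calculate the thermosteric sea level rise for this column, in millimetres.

Δh ≈ 400 mm

150 × 2.9×10⁻⁴ × 1.8 = 0.07830 m
Layer 2: 850 × 0.5 × 2.9×10⁻⁴ = 0.12325 m
Layer 3: 320 × 0.62 × 2.3×10⁻⁴ = 0.045632 m
1320–1930 m: 2.2×10⁻⁴ × 610 × 0.58 = 0.077836 m
Layer 5: 1.6×10⁻⁴ × 670 × 0.66 = 0.070752 m
Δh = 0.07830 + 0.12325 + 0.045632 + 0.077836 + 0.070752 = 0.39577 m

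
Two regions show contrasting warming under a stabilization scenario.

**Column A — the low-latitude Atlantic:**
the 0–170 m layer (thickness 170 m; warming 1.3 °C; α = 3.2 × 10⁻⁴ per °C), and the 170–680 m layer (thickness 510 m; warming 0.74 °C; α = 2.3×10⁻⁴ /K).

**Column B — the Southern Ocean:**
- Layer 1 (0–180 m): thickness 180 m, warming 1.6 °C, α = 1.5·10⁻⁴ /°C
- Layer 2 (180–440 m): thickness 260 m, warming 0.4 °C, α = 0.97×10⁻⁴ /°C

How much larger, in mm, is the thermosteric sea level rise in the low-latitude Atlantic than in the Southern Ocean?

Δh_A − Δh_B ≈ 104 mm

A Layer 1: 170 × 3.2×10⁻⁴ × 1.3 = 0.07072 m
A 170–680 m: 2.3×10⁻⁴ × 0.74 × 510 = 0.086802 m
A total: 0.157522 m
B 1.5×10⁻⁴ × 180 × 1.6 = 0.04320 m
B 260 × 0.4 × 0.97×10⁻⁴ = 0.010088 m
B total: 0.053288 m
Difference: 0.157522 − 0.053288 = 0.104234 m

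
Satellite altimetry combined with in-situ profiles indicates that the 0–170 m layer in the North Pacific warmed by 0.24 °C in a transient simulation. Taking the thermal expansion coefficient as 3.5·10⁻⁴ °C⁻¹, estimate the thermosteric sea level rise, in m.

about 0.0143 m

Δh = αΔT·H = 3.5×10⁻⁴ × 0.24 × 170 = 0.01428 m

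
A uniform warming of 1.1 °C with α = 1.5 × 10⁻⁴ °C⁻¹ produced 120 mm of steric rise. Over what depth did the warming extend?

H = Δh/(αΔT) = 0.12 / (1.5×10⁻⁴ × 1.1) ≈ 727.3 m

H ≈ 727 m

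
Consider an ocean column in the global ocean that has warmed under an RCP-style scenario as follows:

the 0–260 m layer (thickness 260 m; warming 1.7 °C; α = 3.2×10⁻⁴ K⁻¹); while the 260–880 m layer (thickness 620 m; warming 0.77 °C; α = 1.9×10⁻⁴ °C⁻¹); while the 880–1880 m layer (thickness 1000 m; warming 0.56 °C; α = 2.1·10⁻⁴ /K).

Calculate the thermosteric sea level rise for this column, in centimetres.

Δh ≈ 35.0 cm

Layer 1: 260 × 1.7 × 3.2×10⁻⁴ = 0.14144 m
1.9×10⁻⁴ × 0.77 × 620 = 0.090706 m
Layer 3: 0.56 × 2.1×10⁻⁴ × 1000 = 0.11760 m
Δh = 0.14144 + 0.090706 + 0.11760 = 0.349746 m ≈ 35.0 cm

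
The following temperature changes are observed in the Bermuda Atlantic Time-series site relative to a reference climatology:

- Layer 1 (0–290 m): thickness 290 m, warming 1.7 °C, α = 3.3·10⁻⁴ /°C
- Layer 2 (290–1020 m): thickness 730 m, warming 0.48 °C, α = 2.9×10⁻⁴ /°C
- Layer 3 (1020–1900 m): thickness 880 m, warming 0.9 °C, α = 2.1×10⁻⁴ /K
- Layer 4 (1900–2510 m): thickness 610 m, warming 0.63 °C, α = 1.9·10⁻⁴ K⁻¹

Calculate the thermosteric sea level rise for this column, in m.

0–290 m: 3.3×10⁻⁴ × 1.7 × 290 = 0.16269 m
730 × 2.9×10⁻⁴ × 0.48 = 0.101616 m
2.1×10⁻⁴ × 880 × 0.9 = 0.16632 m
610 × 1.9×10⁻⁴ × 0.63 = 0.073017 m
Δh = 0.16269 + 0.101616 + 0.16632 + 0.073017 = 0.503643 m

Δh ≈ 0.50 m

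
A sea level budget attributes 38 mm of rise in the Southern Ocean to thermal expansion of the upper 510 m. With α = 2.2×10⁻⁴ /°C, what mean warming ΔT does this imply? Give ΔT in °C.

ΔT = Δh/(αH) = 0.038 / (2.2×10⁻⁴ × 510) ≈ 0.3387 °C

ΔT ≈ 0.34 °C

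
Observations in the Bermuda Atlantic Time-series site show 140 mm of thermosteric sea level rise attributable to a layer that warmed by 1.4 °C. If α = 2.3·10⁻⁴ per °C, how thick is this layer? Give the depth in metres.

about 435 m

H = Δh/(αΔT) = 0.14 / (2.3×10⁻⁴ × 1.4) ≈ 434.8 m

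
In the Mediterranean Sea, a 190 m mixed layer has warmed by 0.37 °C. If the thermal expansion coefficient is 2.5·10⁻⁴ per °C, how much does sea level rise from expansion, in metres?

0.0176 m of thermosteric rise

Δh = αΔT·H = 2.5×10⁻⁴ × 0.37 × 190 = 0.017575 m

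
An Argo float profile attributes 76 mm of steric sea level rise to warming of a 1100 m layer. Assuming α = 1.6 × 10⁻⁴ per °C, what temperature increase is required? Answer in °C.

about 0.43 °C

ΔT = Δh/(αH) = 0.076 / (1.6×10⁻⁴ × 1100) ≈ 0.4318 °C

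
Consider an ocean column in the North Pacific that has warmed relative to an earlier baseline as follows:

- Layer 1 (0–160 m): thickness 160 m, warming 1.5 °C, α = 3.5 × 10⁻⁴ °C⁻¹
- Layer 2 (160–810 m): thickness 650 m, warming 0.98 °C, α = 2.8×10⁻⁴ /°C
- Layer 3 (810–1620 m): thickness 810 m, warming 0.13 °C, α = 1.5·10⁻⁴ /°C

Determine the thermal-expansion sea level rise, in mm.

about 280 mm

Layer 1: 3.5×10⁻⁴ × 1.5 × 160 = 0.08400 m
160–810 m: 0.98 × 650 × 2.8×10⁻⁴ = 0.17836 m
810 × 1.5×10⁻⁴ × 0.13 = 0.015795 m
Δh = 0.08400 + 0.17836 + 0.015795 = 0.278155 m ≈ 280 mm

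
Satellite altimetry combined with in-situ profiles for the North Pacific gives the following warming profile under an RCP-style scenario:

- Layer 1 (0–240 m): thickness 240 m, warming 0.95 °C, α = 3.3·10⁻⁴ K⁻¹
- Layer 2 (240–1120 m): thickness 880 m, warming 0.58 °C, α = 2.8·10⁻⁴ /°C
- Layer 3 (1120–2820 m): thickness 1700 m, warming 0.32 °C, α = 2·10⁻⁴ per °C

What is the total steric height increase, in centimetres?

0–240 m: 240 × 3.3×10⁻⁴ × 0.95 = 0.07524 m
Layer 2: 880 × 0.58 × 2.8×10⁻⁴ = 0.142912 m
1120–2820 m: 0.32 × 2×10⁻⁴ × 1700 = 0.10880 m
Δh = 0.07524 + 0.142912 + 0.10880 = 0.326952 m

33 cm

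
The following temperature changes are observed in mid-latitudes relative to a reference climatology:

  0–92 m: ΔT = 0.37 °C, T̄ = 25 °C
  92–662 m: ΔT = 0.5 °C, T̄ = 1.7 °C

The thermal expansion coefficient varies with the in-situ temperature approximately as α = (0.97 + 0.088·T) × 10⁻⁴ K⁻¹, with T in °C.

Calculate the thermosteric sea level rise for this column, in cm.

Layer 1: α = (0.97 + 0.088×25)×10⁻⁴ = 3.17×10⁻⁴ K⁻¹
Layer 2: α = (0.97 + 0.088×1.7)×10⁻⁴ = 1.1196×10⁻⁴ K⁻¹
Layer 1: 3.17×10⁻⁴ × 0.37 × 92 = 0.01079068 m
0.5 × 570 × 1.1196×10⁻⁴ = 0.0319086 m
Δh = 0.01079068 + 0.0319086 = 0.04269928 m

4.27 cm of thermosteric rise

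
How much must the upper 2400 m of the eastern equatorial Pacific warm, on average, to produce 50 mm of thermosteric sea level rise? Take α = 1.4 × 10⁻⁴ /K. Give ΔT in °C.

ΔT = Δh/(αH) = 0.05 / (1.4×10⁻⁴ × 2400) ≈ 0.1488 °C

about 0.15 °C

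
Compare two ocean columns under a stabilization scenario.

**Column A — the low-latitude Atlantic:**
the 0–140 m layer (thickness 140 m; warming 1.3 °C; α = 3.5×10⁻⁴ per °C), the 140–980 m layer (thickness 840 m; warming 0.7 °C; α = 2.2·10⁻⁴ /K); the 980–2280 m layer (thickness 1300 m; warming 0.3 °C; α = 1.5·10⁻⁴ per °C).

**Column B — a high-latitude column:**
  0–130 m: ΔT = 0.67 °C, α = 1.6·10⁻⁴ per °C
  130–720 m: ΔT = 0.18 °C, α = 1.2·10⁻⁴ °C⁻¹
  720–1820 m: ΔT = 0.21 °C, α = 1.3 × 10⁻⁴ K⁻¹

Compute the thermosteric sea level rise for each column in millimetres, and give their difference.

A: 252 mm; B: 56.7 mm; difference 195 mm

A 0–140 m: 1.3 × 140 × 3.5×10⁻⁴ = 0.06370 m
A Layer 2: 0.7 × 2.2×10⁻⁴ × 840 = 0.12936 m
A Layer 3: 0.3 × 1300 × 1.5×10⁻⁴ = 0.05850 m
A total: 0.25156 m
B Layer 1: 130 × 1.6×10⁻⁴ × 0.67 = 0.013936 m
B 130–720 m: 1.2×10⁻⁴ × 590 × 0.18 = 0.012744 m
B Layer 3: 0.21 × 1.3×10⁻⁴ × 1100 = 0.03003 m
B total: 0.05671 m
Difference: 0.25156 − 0.05671 = 0.19485 m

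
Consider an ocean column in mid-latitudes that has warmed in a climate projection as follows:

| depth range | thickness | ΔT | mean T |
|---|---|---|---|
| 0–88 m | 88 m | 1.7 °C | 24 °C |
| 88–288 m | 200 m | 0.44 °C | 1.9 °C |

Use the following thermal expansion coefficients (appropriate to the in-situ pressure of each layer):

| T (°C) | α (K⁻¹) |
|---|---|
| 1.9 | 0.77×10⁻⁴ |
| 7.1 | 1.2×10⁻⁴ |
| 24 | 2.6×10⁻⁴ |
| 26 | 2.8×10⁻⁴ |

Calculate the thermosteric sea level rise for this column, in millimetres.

Δh ≈ 45.7 mm

Layer 1 at 24 °C → α = 2.6×10⁻⁴ K⁻¹
Layer 2 at 1.9 °C → α = 0.77×10⁻⁴ K⁻¹
Layer 1: 1.7 × 2.6×10⁻⁴ × 88 = 0.038896 m
88–288 m: 0.44 × 0.77×10⁻⁴ × 200 = 0.006776 m
Δh = 0.038896 + 0.006776 = 0.045672 m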